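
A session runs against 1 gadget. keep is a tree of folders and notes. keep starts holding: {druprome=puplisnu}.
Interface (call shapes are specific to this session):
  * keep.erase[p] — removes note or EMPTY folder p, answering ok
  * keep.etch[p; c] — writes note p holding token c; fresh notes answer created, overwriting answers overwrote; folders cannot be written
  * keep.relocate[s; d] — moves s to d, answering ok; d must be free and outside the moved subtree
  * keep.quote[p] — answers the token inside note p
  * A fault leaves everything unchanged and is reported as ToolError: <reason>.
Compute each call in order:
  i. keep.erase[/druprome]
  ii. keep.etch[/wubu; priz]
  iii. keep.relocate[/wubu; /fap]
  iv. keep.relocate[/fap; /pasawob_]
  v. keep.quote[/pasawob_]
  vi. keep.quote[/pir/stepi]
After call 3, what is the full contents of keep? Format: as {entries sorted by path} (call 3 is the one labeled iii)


→ keep.erase(p='/druprome')
← ok
→ keep.etch(p='/wubu', c='priz')
← created
→ keep.relocate(s='/wubu', d='/fap')
← ok
→ keep.relocate(s='/fap', d='/pasawob_')
← ok
→ keep.quote(p='/pasawob_')
← priz
→ keep.quote(p='/pir/stepi')
← ToolError: not found

Answer: {fap=priz}


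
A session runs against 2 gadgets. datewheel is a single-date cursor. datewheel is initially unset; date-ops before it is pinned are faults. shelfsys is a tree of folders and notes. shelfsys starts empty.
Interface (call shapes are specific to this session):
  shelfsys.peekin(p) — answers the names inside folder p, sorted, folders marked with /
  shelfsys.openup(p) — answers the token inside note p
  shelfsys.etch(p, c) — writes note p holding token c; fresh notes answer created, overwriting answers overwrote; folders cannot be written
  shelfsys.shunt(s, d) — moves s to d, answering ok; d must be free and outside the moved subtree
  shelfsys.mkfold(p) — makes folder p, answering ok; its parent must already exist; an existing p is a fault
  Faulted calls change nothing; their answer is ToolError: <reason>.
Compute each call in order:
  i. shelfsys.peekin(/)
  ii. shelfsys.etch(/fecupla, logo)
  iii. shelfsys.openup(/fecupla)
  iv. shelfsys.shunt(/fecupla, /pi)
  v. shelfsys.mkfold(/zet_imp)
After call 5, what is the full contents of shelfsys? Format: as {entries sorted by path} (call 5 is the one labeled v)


Answer: {pi=logo, zet_imp/}

Derivation:
I try shelfsys.peekin using p: /, — result: [].
Next I call shelfsys.etch using p: /fecupla, c: logo, and get created.
Invoking shelfsys.openup using p: /fecupla, and see logo.
Now I run shelfsys.shunt using s: /fecupla, d: /pi, and observe ok.
Using shelfsys.mkfold using p: /zet_imp, giving ok.


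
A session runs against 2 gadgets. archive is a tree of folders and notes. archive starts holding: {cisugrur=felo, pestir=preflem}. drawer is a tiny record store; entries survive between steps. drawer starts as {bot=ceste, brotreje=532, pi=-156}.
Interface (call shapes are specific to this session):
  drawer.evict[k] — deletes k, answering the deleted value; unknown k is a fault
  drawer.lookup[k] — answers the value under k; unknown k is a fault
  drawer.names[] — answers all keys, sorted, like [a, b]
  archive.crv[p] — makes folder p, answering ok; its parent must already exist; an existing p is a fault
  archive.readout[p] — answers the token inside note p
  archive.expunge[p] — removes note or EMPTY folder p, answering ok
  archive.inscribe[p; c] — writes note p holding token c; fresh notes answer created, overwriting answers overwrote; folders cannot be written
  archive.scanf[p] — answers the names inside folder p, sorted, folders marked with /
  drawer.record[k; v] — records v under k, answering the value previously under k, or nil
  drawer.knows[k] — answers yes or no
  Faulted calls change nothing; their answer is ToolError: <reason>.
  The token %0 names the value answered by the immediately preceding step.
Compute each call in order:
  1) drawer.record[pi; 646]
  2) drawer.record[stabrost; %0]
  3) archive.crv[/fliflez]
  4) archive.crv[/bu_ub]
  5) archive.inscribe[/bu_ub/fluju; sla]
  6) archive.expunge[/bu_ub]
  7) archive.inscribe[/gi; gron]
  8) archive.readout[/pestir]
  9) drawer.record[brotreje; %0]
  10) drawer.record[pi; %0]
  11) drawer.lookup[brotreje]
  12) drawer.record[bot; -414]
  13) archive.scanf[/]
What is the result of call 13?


Step: drawer.record[k='pi'; v='646']
Result: -156
Step: drawer.record[k='stabrost'; v='%0']
Result: nil
Step: archive.crv[p='/fliflez']
Result: ok
Step: archive.crv[p='/bu_ub']
Result: ok
Step: archive.inscribe[p='/bu_ub/fluju'; c='sla']
Result: created
Step: archive.expunge[p='/bu_ub']
Result: ToolError: not empty
Step: archive.inscribe[p='/gi'; c='gron']
Result: created
Step: archive.readout[p='/pestir']
Result: preflem
Step: drawer.record[k='brotreje'; v='%0']
Result: 532
Step: drawer.record[k='pi'; v='%0']
Result: 646
Step: drawer.lookup[k='brotreje']
Result: preflem
Step: drawer.record[k='bot'; v='-414']
Result: ceste
Step: archive.scanf[p='/']
Result: [bu_ub/, cisugrur, fliflez/, gi, pestir]

Answer: [bu_ub/, cisugrur, fliflez/, gi, pestir]


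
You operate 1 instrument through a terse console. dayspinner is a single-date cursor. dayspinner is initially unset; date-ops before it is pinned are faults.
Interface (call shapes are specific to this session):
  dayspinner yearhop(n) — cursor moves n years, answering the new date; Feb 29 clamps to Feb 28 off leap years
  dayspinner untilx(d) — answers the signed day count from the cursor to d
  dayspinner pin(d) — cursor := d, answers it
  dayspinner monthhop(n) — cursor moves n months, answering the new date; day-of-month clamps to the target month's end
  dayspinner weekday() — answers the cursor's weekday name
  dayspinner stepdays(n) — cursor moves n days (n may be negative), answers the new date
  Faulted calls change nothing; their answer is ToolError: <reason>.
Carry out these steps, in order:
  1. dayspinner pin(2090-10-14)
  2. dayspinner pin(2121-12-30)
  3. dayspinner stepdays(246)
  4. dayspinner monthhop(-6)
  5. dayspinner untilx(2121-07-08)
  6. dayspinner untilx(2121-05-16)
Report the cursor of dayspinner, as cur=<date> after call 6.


% 1. dayspinner pin(d='2090-10-14') : 2090-10-14
% 2. dayspinner pin(d='2121-12-30') : 2121-12-30
% 3. dayspinner stepdays(n='246') : 2122-09-02
% 4. dayspinner monthhop(n='-6') : 2122-03-02
% 5. dayspinner untilx(d='2121-07-08') : -237
% 6. dayspinner untilx(d='2121-05-16') : -290

Answer: cur=2122-03-02


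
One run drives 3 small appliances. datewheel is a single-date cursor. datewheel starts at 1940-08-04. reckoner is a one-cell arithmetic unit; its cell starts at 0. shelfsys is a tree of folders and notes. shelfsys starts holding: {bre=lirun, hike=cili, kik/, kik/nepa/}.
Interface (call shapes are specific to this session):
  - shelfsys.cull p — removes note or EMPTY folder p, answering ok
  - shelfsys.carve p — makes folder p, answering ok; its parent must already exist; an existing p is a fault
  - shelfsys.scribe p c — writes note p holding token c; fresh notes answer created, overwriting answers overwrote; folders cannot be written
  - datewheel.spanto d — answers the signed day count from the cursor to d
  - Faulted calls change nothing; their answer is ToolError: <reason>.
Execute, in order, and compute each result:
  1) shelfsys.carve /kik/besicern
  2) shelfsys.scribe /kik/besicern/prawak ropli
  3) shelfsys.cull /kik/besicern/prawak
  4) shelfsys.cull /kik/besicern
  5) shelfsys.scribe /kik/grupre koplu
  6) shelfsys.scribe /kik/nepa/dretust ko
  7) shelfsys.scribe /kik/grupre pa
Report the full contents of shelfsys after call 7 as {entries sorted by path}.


// shelfsys.carve(p=/kik/besicern) == ok
// shelfsys.scribe(p=/kik/besicern/prawak, c=ropli) == created
// shelfsys.cull(p=/kik/besicern/prawak) == ok
// shelfsys.cull(p=/kik/besicern) == ok
// shelfsys.scribe(p=/kik/grupre, c=koplu) == created
// shelfsys.scribe(p=/kik/nepa/dretust, c=ko) == created
// shelfsys.scribe(p=/kik/grupre, c=pa) == overwrote

Answer: {bre=lirun, hike=cili, kik/, kik/grupre=pa, kik/nepa/, kik/nepa/dretust=ko}


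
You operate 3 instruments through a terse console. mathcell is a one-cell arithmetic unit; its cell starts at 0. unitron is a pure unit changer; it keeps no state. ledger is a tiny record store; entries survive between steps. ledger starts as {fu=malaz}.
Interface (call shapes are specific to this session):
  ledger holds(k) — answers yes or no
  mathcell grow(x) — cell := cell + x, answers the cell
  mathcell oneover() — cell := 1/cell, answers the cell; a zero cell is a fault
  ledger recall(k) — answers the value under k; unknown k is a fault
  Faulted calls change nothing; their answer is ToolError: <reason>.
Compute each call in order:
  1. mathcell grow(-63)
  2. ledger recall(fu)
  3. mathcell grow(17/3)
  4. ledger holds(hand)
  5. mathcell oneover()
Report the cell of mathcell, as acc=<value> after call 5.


Answer: acc=-3/172

Derivation:
·→ mathcell grow(x: -63)
·← -63
·→ ledger recall(k: fu)
·← malaz
·→ mathcell grow(x: 17/3)
·← -172/3
·→ ledger holds(k: hand)
·← no
·→ mathcell oneover()
·← -3/172


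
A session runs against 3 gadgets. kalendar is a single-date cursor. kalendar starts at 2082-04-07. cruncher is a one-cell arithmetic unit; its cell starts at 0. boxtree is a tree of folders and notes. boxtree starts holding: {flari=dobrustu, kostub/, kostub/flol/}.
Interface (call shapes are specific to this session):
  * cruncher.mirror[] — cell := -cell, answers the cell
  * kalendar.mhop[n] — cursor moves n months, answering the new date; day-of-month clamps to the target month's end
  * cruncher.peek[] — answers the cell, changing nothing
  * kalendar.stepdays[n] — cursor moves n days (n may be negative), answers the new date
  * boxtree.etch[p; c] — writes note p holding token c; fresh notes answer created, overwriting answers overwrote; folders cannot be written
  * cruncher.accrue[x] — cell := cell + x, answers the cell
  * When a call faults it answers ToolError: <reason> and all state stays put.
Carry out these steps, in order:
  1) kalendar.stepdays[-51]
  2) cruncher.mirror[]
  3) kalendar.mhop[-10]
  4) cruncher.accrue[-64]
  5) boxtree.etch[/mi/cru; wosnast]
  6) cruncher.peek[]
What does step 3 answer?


Calling stepdays on n=-51, and observe 2082-02-15.
Then mirror, → 0.
I invoke mhop on n=-10, and get 2081-04-15.
Now I run accrue on x=-64, — result: -64.
Then etch on p=/mi/cru, c=wosnast, and observe ToolError: no parent.
I invoke peek: -64.

Answer: 2081-04-15


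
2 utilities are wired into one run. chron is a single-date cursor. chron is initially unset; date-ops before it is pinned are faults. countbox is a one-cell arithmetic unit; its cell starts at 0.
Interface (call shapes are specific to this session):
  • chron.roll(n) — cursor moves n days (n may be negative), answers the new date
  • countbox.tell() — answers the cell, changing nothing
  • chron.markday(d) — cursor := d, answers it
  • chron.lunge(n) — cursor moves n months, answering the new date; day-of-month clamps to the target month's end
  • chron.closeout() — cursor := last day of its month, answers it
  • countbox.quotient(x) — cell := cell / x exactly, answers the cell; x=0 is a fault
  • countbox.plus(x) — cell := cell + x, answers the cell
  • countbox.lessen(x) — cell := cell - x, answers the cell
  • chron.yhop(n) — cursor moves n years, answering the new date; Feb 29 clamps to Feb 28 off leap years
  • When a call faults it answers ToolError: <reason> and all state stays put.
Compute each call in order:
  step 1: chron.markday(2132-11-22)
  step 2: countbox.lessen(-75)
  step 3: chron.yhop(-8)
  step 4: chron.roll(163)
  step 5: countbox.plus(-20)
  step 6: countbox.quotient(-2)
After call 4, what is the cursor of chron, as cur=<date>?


Answer: cur=2125-05-04

Derivation:
-> chron.markday(d→2132-11-22)
<- 2132-11-22
-> countbox.lessen(x→-75)
<- 75
-> chron.yhop(n→-8)
<- 2124-11-22
-> chron.roll(n→163)
<- 2125-05-04
-> countbox.plus(x→-20)
<- 55
-> countbox.quotient(x→-2)
<- -55/2


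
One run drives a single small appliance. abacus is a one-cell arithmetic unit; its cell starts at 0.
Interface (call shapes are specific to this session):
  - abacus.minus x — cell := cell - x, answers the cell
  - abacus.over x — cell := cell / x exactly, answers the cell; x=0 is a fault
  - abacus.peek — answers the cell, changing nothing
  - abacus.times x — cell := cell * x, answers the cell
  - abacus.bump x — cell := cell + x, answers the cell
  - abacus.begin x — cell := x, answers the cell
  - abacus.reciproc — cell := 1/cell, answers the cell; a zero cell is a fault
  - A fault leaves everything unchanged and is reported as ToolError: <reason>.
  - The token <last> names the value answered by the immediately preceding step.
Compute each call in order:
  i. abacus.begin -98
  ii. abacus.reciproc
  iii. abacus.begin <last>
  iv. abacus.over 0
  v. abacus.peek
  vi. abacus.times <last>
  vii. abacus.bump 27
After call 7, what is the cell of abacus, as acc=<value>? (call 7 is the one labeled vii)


% abacus.begin x='-98'
[out] -98
% abacus.reciproc
[out] -1/98
% abacus.begin x='<last>'
[out] -1/98
% abacus.over x='0'
[out] ToolError: division by zero
% abacus.peek
[out] -1/98
% abacus.times x='<last>'
[out] 1/9604
% abacus.bump x='27'
[out] 259309/9604

Answer: acc=259309/9604


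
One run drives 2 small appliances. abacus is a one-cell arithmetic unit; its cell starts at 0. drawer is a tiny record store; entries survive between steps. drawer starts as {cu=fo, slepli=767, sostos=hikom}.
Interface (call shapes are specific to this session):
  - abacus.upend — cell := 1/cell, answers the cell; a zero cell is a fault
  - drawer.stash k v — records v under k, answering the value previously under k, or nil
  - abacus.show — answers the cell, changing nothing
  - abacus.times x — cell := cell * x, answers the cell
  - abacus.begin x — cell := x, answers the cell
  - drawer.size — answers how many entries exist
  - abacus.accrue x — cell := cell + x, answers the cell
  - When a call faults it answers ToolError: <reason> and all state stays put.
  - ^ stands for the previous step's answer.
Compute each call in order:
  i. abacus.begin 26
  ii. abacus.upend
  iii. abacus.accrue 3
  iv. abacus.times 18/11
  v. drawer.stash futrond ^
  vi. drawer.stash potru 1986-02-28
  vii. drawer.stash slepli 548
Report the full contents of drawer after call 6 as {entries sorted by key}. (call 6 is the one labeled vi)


Do: abacus.begin[x→26]
See: 26
Do: abacus.upend[]
See: 1/26
Do: abacus.accrue[x→3]
See: 79/26
Do: abacus.times[x→18/11]
See: 711/143
Do: drawer.stash[k→futrond; v→^]
See: nil
Do: drawer.stash[k→potru; v→1986-02-28]
See: nil
Do: drawer.stash[k→slepli; v→548]
See: 767

Answer: {cu=fo, futrond=711/143, potru=1986-02-28, slepli=767, sostos=hikom}


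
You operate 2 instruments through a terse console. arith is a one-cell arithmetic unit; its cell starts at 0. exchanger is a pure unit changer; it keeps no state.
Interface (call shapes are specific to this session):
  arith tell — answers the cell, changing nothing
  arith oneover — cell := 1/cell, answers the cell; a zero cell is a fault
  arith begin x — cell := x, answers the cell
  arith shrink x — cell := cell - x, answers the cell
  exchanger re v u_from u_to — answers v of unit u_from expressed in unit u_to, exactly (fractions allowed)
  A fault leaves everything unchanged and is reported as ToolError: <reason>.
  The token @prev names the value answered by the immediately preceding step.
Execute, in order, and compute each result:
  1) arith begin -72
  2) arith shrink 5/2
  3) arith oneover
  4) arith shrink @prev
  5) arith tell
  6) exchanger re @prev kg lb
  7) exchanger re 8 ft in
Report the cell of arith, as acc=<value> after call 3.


# 1. arith begin(x: -72) -> -72
# 2. arith shrink(x: 5/2) -> -149/2
# 3. arith oneover() -> -2/149
# 4. arith shrink(x: @prev) -> 0
# 5. arith tell() -> 0
# 6. exchanger re(v: @prev, u_from: kg, u_to: lb) -> 0
# 7. exchanger re(v: 8, u_from: ft, u_to: in) -> 96

Answer: acc=-2/149


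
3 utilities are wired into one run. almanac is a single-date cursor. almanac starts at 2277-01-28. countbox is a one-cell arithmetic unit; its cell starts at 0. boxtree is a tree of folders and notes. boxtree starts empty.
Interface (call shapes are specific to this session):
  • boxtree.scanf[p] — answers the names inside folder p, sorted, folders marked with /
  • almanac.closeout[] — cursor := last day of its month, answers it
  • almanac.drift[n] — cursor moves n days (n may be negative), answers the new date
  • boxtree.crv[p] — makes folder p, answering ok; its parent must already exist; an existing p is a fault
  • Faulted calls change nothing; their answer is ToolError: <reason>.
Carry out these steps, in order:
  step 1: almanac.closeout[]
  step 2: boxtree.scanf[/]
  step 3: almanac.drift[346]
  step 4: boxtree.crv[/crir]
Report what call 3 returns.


-> almanac.closeout()
<- 2277-01-31
-> boxtree.scanf(p: /)
<- []
-> almanac.drift(n: 346)
<- 2278-01-12
-> boxtree.crv(p: /crir)
<- ok

Answer: 2278-01-12


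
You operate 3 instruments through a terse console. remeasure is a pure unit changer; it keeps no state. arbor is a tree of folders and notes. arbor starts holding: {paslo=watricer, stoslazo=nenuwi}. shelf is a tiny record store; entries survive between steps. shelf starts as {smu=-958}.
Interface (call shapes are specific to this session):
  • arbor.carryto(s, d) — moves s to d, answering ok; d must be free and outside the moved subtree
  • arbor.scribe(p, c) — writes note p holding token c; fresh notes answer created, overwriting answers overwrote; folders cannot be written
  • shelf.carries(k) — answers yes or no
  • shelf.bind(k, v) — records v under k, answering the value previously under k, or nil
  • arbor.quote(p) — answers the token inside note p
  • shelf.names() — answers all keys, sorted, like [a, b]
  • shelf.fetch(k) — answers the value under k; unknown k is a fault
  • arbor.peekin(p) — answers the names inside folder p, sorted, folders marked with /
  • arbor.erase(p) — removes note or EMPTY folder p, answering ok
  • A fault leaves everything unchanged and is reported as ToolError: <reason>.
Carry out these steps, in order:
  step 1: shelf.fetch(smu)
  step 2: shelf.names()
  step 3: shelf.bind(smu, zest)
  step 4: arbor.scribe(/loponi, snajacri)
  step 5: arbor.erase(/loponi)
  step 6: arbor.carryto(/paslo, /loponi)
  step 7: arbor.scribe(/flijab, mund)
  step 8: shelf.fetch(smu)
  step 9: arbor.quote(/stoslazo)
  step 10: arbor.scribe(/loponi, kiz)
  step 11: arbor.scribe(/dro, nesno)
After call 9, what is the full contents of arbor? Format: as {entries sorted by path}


Then shelf.fetch on k=smu, yielding -958.
Invoking shelf.names, and see [smu].
I call shelf.bind on k=smu, v=zest, — result: -958.
I invoke arbor.scribe on p=/loponi, c=snajacri, which returns created.
I use arbor.erase on p=/loponi, and see ok.
Next I call arbor.carryto on s=/paslo, d=/loponi: ok.
Using arbor.scribe on p=/flijab, c=mund, which returns created.
I use shelf.fetch on k=smu, and get zest.
I call arbor.quote on p=/stoslazo, — result: nenuwi.
Calling arbor.scribe on p=/loponi, c=kiz, and see overwrote.
Next I call arbor.scribe on p=/dro, c=nesno, — result: created.

Answer: {flijab=mund, loponi=watricer, stoslazo=nenuwi}


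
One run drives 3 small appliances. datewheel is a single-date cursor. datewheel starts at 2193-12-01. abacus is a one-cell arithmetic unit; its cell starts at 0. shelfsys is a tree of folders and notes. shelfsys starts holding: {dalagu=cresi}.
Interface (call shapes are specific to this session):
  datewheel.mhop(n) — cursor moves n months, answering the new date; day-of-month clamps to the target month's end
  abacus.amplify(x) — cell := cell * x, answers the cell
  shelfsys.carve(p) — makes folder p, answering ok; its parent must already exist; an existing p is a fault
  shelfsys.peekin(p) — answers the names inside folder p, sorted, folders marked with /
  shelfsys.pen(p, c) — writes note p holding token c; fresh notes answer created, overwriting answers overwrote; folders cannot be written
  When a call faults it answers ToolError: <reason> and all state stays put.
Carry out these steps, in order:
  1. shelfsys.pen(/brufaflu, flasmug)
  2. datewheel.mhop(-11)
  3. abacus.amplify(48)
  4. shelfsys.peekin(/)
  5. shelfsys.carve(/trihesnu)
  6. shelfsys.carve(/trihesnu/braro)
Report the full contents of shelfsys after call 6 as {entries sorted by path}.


Calling shelfsys.pen(p: /brufaflu, c: flasmug), giving created.
Then datewheel.mhop(n: -11), which returns 2193-01-01.
Now I run abacus.amplify(x: 48), yielding 0.
I use shelfsys.peekin(p: /), and observe [brufaflu, dalagu].
Then shelfsys.carve(p: /trihesnu), and observe ok.
Now I run shelfsys.carve(p: /trihesnu/braro), — result: ok.

Answer: {brufaflu=flasmug, dalagu=cresi, trihesnu/, trihesnu/braro/}


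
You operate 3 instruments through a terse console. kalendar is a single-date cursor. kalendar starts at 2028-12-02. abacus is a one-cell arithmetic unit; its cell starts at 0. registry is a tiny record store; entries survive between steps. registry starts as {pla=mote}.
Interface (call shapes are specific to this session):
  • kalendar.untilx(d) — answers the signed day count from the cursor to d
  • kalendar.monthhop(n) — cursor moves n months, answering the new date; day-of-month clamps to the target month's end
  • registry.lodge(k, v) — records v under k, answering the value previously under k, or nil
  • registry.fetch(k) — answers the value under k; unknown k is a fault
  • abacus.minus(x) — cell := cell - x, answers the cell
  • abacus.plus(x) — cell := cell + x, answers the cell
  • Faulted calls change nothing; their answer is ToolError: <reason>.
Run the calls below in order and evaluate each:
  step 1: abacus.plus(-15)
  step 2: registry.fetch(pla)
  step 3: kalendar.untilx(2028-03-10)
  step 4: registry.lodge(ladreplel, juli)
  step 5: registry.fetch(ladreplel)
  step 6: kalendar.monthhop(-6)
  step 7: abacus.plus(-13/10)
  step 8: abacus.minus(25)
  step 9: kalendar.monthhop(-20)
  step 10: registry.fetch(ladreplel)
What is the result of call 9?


-- abacus.plus(x: -15) => -15
-- registry.fetch(k: pla) => mote
-- kalendar.untilx(d: 2028-03-10) => -267
-- registry.lodge(k: ladreplel, v: juli) => nil
-- registry.fetch(k: ladreplel) => juli
-- kalendar.monthhop(n: -6) => 2028-06-02
-- abacus.plus(x: -13/10) => -163/10
-- abacus.minus(x: 25) => -413/10
-- kalendar.monthhop(n: -20) => 2026-10-02
-- registry.fetch(k: ladreplel) => juli

Answer: 2026-10-02


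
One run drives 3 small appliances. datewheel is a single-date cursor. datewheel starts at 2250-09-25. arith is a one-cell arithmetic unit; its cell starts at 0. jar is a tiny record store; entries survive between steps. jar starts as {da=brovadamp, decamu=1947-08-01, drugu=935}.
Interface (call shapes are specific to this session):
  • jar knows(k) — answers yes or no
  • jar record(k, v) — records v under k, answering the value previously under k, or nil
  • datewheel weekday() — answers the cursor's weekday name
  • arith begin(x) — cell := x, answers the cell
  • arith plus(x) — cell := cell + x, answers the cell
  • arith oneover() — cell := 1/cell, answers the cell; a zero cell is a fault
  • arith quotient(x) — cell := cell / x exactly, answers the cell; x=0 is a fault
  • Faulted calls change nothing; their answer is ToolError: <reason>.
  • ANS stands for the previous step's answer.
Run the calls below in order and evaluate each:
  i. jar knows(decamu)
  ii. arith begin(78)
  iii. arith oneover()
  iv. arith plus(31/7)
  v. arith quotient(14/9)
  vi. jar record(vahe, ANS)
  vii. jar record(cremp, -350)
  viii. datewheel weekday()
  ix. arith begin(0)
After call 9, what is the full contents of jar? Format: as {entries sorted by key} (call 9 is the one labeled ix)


Answer: {cremp=-350, da=brovadamp, decamu=1947-08-01, drugu=935, vahe=7275/2548}

Derivation:
==> jar knows(decamu)
<== yes
==> arith begin(78)
<== 78
==> arith oneover()
<== 1/78
==> arith plus(31/7)
<== 2425/546
==> arith quotient(14/9)
<== 7275/2548
==> jar record(vahe, ANS)
<== nil
==> jar record(cremp, -350)
<== nil
==> datewheel weekday()
<== Wednesday
==> arith begin(0)
<== 0


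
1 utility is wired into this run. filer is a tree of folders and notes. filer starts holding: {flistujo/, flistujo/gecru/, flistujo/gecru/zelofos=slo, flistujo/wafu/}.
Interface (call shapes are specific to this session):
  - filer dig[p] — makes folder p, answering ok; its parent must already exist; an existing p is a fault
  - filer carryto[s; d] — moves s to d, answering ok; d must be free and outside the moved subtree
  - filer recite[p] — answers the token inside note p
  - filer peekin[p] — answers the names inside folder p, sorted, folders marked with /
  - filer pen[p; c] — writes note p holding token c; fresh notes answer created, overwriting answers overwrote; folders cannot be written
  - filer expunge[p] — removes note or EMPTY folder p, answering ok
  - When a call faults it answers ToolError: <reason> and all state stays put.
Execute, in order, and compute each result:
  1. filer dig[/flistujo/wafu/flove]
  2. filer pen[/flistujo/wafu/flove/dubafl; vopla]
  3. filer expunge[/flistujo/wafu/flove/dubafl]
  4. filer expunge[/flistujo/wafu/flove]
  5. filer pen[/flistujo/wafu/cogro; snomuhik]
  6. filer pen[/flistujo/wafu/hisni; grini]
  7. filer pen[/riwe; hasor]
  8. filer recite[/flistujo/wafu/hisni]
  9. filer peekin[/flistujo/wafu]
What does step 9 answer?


Answer: [cogro, hisni]

Derivation:
==> filer dig(p→/flistujo/wafu/flove)
<== ok
==> filer pen(p→/flistujo/wafu/flove/dubafl, c→vopla)
<== created
==> filer expunge(p→/flistujo/wafu/flove/dubafl)
<== ok
==> filer expunge(p→/flistujo/wafu/flove)
<== ok
==> filer pen(p→/flistujo/wafu/cogro, c→snomuhik)
<== created
==> filer pen(p→/flistujo/wafu/hisni, c→grini)
<== created
==> filer pen(p→/riwe, c→hasor)
<== created
==> filer recite(p→/flistujo/wafu/hisni)
<== grini
==> filer peekin(p→/flistujo/wafu)
<== [cogro, hisni]


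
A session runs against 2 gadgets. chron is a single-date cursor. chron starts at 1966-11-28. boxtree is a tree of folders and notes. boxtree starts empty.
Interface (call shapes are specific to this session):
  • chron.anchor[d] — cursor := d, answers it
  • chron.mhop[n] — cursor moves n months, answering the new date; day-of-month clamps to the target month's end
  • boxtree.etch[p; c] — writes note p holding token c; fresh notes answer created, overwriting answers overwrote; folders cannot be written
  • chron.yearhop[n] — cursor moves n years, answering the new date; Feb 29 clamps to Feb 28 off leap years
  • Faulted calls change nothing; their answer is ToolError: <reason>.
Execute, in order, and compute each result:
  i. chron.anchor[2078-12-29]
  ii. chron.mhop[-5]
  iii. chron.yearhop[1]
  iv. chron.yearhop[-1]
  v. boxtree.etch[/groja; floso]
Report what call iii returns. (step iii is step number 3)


CALL chron.anchor[d='2078-12-29']
RET  2078-12-29
CALL chron.mhop[n='-5']
RET  2078-07-29
CALL chron.yearhop[n='1']
RET  2079-07-29
CALL chron.yearhop[n='-1']
RET  2078-07-29
CALL boxtree.etch[p='/groja'; c='floso']
RET  created

Answer: 2079-07-29


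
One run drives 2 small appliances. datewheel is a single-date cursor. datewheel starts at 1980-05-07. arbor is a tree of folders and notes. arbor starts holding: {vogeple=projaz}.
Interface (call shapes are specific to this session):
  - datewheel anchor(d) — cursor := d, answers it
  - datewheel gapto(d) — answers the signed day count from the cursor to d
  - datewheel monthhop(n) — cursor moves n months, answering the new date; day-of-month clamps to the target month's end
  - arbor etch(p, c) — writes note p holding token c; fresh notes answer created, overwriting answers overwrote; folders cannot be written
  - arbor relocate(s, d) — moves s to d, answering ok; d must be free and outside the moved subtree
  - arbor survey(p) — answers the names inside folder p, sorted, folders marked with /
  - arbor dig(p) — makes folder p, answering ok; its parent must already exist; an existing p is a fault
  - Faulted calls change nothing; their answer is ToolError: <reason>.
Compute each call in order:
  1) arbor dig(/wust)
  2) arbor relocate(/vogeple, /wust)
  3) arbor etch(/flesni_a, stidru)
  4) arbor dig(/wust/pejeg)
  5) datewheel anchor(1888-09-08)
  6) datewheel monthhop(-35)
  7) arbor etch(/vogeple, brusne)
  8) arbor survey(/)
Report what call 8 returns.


Answer: [flesni_a, vogeple, wust/]

Derivation:
==> arbor dig(p→/wust)
<== ok
==> arbor relocate(s→/vogeple, d→/wust)
<== ToolError: exists
==> arbor etch(p→/flesni_a, c→stidru)
<== created
==> arbor dig(p→/wust/pejeg)
<== ok
==> datewheel anchor(d→1888-09-08)
<== 1888-09-08
==> datewheel monthhop(n→-35)
<== 1885-10-08
==> arbor etch(p→/vogeple, c→brusne)
<== overwrote
==> arbor survey(p→/)
<== [flesni_a, vogeple, wust/]


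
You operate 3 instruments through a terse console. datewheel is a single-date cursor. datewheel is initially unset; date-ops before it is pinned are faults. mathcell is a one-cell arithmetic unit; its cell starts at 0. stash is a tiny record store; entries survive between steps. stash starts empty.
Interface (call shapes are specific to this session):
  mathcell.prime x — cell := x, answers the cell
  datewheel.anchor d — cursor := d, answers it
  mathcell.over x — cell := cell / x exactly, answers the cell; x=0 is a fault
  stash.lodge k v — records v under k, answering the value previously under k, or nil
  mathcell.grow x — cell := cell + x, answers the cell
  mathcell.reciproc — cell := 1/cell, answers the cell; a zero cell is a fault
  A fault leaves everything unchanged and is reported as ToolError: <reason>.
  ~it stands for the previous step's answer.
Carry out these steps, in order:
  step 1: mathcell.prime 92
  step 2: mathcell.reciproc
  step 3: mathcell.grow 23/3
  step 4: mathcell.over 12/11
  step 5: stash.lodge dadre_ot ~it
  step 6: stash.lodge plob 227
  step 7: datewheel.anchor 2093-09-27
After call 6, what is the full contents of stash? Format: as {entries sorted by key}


·→ mathcell.prime(x→92)
·← 92
·→ mathcell.reciproc()
·← 1/92
·→ mathcell.grow(x→23/3)
·← 2119/276
·→ mathcell.over(x→12/11)
·← 23309/3312
·→ stash.lodge(k→dadre_ot, v→~it)
·← nil
·→ stash.lodge(k→plob, v→227)
·← nil
·→ datewheel.anchor(d→2093-09-27)
·← 2093-09-27

Answer: {dadre_ot=23309/3312, plob=227}


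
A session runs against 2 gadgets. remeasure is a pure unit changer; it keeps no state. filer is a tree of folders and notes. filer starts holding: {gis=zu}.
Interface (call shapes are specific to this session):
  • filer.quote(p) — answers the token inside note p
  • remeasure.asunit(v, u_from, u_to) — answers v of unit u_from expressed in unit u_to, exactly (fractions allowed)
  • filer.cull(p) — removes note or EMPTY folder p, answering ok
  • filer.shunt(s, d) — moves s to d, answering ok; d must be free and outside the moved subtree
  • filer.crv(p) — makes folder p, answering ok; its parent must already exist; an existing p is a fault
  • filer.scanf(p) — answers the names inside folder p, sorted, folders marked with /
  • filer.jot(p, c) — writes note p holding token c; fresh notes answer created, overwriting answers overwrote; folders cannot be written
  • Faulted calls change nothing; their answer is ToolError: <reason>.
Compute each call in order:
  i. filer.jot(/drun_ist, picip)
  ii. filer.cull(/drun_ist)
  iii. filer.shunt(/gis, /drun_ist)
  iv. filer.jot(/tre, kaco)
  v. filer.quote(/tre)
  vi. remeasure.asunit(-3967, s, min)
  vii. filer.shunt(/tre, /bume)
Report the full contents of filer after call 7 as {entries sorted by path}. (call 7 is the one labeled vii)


Answer: {bume=kaco, drun_ist=zu}

Derivation:
! filer.jot(p=/drun_ist, c=picip) : created
! filer.cull(p=/drun_ist) : ok
! filer.shunt(s=/gis, d=/drun_ist) : ok
! filer.jot(p=/tre, c=kaco) : created
! filer.quote(p=/tre) : kaco
! remeasure.asunit(v=-3967, u_from=s, u_to=min) : -3967/60
! filer.shunt(s=/tre, d=/bume) : ok


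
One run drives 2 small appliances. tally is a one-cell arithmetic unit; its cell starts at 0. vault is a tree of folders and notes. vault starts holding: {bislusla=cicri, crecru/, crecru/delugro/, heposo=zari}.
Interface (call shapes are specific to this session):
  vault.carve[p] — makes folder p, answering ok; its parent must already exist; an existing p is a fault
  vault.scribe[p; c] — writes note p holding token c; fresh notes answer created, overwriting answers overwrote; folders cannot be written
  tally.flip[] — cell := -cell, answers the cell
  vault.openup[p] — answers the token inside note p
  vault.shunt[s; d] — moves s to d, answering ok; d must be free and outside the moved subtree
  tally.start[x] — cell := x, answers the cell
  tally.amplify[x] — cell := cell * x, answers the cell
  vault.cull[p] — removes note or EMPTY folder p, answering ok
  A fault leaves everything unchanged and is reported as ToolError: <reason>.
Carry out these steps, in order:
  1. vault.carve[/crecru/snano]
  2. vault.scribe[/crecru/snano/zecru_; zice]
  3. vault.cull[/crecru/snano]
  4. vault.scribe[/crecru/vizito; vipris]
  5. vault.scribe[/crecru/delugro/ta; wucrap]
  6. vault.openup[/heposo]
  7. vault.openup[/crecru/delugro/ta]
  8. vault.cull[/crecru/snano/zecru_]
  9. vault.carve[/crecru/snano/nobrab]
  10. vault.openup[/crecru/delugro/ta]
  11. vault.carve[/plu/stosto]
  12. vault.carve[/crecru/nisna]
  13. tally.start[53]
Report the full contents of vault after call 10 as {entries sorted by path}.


# 1. vault.carve(p: /crecru/snano) == ok
# 2. vault.scribe(p: /crecru/snano/zecru_, c: zice) == created
# 3. vault.cull(p: /crecru/snano) == ToolError: not empty
# 4. vault.scribe(p: /crecru/vizito, c: vipris) == created
# 5. vault.scribe(p: /crecru/delugro/ta, c: wucrap) == created
# 6. vault.openup(p: /heposo) == zari
# 7. vault.openup(p: /crecru/delugro/ta) == wucrap
# 8. vault.cull(p: /crecru/snano/zecru_) == ok
# 9. vault.carve(p: /crecru/snano/nobrab) == ok
# 10. vault.openup(p: /crecru/delugro/ta) == wucrap
# 11. vault.carve(p: /plu/stosto) == ToolError: no parent
# 12. vault.carve(p: /crecru/nisna) == ok
# 13. tally.start(x: 53) == 53

Answer: {bislusla=cicri, crecru/, crecru/delugro/, crecru/delugro/ta=wucrap, crecru/snano/, crecru/snano/nobrab/, crecru/vizito=vipris, heposo=zari}


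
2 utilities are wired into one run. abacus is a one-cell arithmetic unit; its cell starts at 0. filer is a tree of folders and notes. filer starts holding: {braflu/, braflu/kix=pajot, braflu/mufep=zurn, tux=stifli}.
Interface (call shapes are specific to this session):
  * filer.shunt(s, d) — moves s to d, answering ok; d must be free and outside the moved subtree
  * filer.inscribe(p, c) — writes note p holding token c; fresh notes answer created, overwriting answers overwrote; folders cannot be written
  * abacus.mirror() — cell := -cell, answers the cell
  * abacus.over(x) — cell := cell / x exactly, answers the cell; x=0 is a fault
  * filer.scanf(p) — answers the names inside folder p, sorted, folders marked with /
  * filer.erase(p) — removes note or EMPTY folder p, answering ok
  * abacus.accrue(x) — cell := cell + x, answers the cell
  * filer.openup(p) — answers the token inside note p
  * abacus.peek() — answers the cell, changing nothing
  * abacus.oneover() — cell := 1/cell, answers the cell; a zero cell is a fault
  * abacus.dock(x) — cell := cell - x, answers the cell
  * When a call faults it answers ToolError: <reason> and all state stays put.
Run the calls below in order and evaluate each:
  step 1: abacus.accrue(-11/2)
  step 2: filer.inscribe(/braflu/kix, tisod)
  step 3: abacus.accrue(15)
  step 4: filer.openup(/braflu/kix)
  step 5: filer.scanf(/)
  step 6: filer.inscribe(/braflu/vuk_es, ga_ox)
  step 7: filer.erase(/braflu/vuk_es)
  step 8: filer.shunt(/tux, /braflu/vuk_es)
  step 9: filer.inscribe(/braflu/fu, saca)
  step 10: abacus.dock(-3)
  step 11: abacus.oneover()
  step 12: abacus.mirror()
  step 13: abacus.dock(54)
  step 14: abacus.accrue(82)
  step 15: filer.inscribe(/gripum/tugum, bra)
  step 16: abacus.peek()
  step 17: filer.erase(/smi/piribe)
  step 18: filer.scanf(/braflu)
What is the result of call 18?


> abacus.accrue x: -11/2
= -11/2
> filer.inscribe p: /braflu/kix c: tisod
= overwrote
> abacus.accrue x: 15
= 19/2
> filer.openup p: /braflu/kix
= tisod
> filer.scanf p: /
= [braflu/, tux]
> filer.inscribe p: /braflu/vuk_es c: ga_ox
= created
> filer.erase p: /braflu/vuk_es
= ok
> filer.shunt s: /tux d: /braflu/vuk_es
= ok
> filer.inscribe p: /braflu/fu c: saca
= created
> abacus.dock x: -3
= 25/2
> abacus.oneover
= 2/25
> abacus.mirror
= -2/25
> abacus.dock x: 54
= -1352/25
> abacus.accrue x: 82
= 698/25
> filer.inscribe p: /gripum/tugum c: bra
= ToolError: no parent
> abacus.peek
= 698/25
> filer.erase p: /smi/piribe
= ToolError: not found
> filer.scanf p: /braflu
= [fu, kix, mufep, vuk_es]

Answer: [fu, kix, mufep, vuk_es]


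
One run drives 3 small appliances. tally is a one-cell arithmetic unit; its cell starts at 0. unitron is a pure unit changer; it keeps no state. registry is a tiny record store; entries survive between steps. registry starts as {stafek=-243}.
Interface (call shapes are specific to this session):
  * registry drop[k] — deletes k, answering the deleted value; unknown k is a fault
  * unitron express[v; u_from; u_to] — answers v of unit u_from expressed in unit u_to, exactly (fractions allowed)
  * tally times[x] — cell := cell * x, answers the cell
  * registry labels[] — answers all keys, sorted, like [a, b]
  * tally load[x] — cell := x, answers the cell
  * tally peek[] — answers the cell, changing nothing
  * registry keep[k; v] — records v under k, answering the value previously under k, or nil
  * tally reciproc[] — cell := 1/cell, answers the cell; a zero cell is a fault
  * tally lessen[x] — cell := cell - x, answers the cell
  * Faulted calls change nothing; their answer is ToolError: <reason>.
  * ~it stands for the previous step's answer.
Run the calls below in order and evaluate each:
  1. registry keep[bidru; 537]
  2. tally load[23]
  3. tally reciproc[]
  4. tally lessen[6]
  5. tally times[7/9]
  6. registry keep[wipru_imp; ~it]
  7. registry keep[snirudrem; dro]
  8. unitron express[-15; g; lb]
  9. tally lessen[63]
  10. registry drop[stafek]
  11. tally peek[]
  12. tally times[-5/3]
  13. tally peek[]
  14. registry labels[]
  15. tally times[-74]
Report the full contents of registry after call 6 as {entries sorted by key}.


Answer: {bidru=537, stafek=-243, wipru_imp=-959/207}

Derivation:
Do: registry keep[k→bidru; v→537]
See: nil
Do: tally load[x→23]
See: 23
Do: tally reciproc[]
See: 1/23
Do: tally lessen[x→6]
See: -137/23
Do: tally times[x→7/9]
See: -959/207
Do: registry keep[k→wipru_imp; v→~it]
See: nil
Do: registry keep[k→snirudrem; v→dro]
See: nil
Do: unitron express[v→-15; u_from→g; u_to→lb]
See: -1500000/45359237
Do: tally lessen[x→63]
See: -14000/207
Do: registry drop[k→stafek]
See: -243
Do: tally peek[]
See: -14000/207
Do: tally times[x→-5/3]
See: 70000/621
Do: tally peek[]
See: 70000/621
Do: registry labels[]
See: [bidru, snirudrem, wipru_imp]
Do: tally times[x→-74]
See: -5180000/621


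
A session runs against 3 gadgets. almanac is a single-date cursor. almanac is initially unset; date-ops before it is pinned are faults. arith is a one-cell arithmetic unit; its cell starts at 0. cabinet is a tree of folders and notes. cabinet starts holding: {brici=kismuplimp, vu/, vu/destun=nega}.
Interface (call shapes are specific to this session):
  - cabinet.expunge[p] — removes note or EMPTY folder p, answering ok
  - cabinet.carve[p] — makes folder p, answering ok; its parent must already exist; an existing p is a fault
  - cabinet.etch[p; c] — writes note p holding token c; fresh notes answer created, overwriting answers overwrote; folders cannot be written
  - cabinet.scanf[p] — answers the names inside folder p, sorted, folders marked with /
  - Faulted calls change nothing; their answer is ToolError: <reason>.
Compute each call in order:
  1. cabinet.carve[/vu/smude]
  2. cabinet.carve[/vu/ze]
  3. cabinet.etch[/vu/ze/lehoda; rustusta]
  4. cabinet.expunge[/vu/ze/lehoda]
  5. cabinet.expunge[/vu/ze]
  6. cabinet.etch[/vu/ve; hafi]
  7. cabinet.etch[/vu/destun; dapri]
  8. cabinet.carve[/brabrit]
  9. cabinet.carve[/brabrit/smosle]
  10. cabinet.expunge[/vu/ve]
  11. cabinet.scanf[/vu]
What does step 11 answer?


→ carve(p→/vu/smude)
← ok
→ carve(p→/vu/ze)
← ok
→ etch(p→/vu/ze/lehoda, c→rustusta)
← created
→ expunge(p→/vu/ze/lehoda)
← ok
→ expunge(p→/vu/ze)
← ok
→ etch(p→/vu/ve, c→hafi)
← created
→ etch(p→/vu/destun, c→dapri)
← overwrote
→ carve(p→/brabrit)
← ok
→ carve(p→/brabrit/smosle)
← ok
→ expunge(p→/vu/ve)
← ok
→ scanf(p→/vu)
← [destun, smude/]

Answer: [destun, smude/]
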